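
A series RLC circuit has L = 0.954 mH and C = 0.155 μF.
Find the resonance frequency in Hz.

Step 1 — Resonance condition Im(Z)=0 gives ω₀ = 1/√(LC).
Step 2 — ω₀ = 1/√(0.000954·1.55e-07) = 8.224e+04 rad/s.
Step 3 — f₀ = ω₀/(2π) = 1.309e+04 Hz.

f₀ = 1.309e+04 Hz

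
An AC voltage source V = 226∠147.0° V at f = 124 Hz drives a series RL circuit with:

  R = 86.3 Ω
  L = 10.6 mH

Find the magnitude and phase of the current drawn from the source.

Step 1 — Angular frequency: ω = 2π·f = 2π·124 = 779.1 rad/s.
Step 2 — Component impedances:
  R: Z = R = 86.3 Ω
  L: Z = jωL = j·779.1·0.0106 = 0 + j8.259 Ω
Step 3 — Series combination: Z_total = R + L = 86.3 + j8.259 Ω = 86.69∠5.5° Ω.
Step 4 — Source phasor: V = 226∠147.0° V = -189.5 + j123.1 V.
Step 5 — Ohm's law: I = V / Z_total = (-189.5 + j123.1) / (86.3 + j8.259) = -2.041 + j1.622 A.
Step 6 — Convert to polar: |I| = 2.607 A, ∠I = 141.5°.

I = 2.607∠141.5° A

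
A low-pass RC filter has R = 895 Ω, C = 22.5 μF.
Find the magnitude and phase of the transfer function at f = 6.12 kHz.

Step 1 — Angular frequency: ω = 2π·6120 = 3.845e+04 rad/s.
Step 2 — Transfer function: H(jω) = 1/(1 + jωRC).
Step 3 — Denominator: 1 + jωRC = 1 + j·3.845e+04·895·2.25e-05 = 1 + j774.3.
Step 4 — H = 1.668e-06 - j0.001291.
Step 5 — Magnitude: |H| = 0.001291 (-57.8 dB); phase: φ = -89.9°.

|H| = 0.001291 (-57.8 dB), φ = -89.9°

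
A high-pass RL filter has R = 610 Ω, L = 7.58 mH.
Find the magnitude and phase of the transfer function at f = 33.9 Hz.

Step 1 — Angular frequency: ω = 2π·33.9 = 213 rad/s.
Step 2 — Transfer function: H(jω) = jωL/(R + jωL).
Step 3 — Numerator jωL = j·1.615; denominator R + jωL = 610 + j1.615.
Step 4 — H = 7.005e-06 + j0.002647.
Step 5 — Magnitude: |H| = 0.002647 (-51.5 dB); phase: φ = 89.8°.

|H| = 0.002647 (-51.5 dB), φ = 89.8°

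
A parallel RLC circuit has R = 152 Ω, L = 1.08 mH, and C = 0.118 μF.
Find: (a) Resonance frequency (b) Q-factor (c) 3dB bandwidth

Step 1 — Resonance: ω₀ = 1/√(LC) = 1/√(0.00108·1.18e-07) = 8.858e+04 rad/s.
Step 2 — f₀ = ω₀/(2π) = 1.41e+04 Hz.
Step 3 — Parallel Q: Q = R/(ω₀L) = 152/(8.858e+04·0.00108) = 1.589.
Step 4 — Bandwidth: Δω = ω₀/Q = 5.575e+04 rad/s; BW = Δω/(2π) = 8873 Hz.

(a) f₀ = 1.41e+04 Hz  (b) Q = 1.589  (c) BW = 8873 Hz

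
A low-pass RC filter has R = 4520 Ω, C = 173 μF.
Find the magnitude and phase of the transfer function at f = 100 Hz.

Step 1 — Angular frequency: ω = 2π·100 = 628.3 rad/s.
Step 2 — Transfer function: H(jω) = 1/(1 + jωRC).
Step 3 — Denominator: 1 + jωRC = 1 + j·628.3·4520·0.000173 = 1 + j491.3.
Step 4 — H = 4.143e-06 - j0.002035.
Step 5 — Magnitude: |H| = 0.002035 (-53.8 dB); phase: φ = -89.9°.

|H| = 0.002035 (-53.8 dB), φ = -89.9°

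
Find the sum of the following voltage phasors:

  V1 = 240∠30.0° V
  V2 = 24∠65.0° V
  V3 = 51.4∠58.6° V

Step 1 — Convert each phasor to rectangular form:
  V1 = 240·(cos(30.0°) + j·sin(30.0°)) = 207.8 + j120 V
  V2 = 24·(cos(65.0°) + j·sin(65.0°)) = 10.14 + j21.75 V
  V3 = 51.4·(cos(58.6°) + j·sin(58.6°)) = 26.78 + j43.87 V
Step 2 — Sum components: V_total = 244.8 + j185.6 V.
Step 3 — Convert to polar: |V_total| = 307.2 V, ∠V_total = 37.2°.

V_total = 307.2∠37.2° V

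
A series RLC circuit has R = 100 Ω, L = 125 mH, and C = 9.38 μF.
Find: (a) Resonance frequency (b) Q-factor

Step 1 — Resonance condition Im(Z)=0 gives ω₀ = 1/√(LC).
Step 2 — ω₀ = 1/√(0.125·9.38e-06) = 923.5 rad/s.
Step 3 — f₀ = ω₀/(2π) = 147 Hz.
Step 4 — Series Q: Q = ω₀L/R = 923.5·0.125/100 = 1.154.

(a) f₀ = 147 Hz  (b) Q = 1.154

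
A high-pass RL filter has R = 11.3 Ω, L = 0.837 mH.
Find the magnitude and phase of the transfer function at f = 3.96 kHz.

Step 1 — Angular frequency: ω = 2π·3960 = 2.488e+04 rad/s.
Step 2 — Transfer function: H(jω) = jωL/(R + jωL).
Step 3 — Numerator jωL = j·20.83; denominator R + jωL = 11.3 + j20.83.
Step 4 — H = 0.7726 + j0.4192.
Step 5 — Magnitude: |H| = 0.8789 (-1.1 dB); phase: φ = 28.5°.

|H| = 0.8789 (-1.1 dB), φ = 28.5°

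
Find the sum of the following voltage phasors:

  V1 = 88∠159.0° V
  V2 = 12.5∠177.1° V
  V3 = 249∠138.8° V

Step 1 — Convert each phasor to rectangular form:
  V1 = 88·(cos(159.0°) + j·sin(159.0°)) = -82.16 + j31.54 V
  V2 = 12.5·(cos(177.1°) + j·sin(177.1°)) = -12.48 + j0.6324 V
  V3 = 249·(cos(138.8°) + j·sin(138.8°)) = -187.4 + j164 V
Step 2 — Sum components: V_total = -282 + j196.2 V.
Step 3 — Convert to polar: |V_total| = 343.5 V, ∠V_total = 145.2°.

V_total = 343.5∠145.2° V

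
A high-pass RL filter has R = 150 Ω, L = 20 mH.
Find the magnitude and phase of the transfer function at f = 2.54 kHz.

Step 1 — Angular frequency: ω = 2π·2540 = 1.596e+04 rad/s.
Step 2 — Transfer function: H(jω) = jωL/(R + jωL).
Step 3 — Numerator jωL = j·319.2; denominator R + jωL = 150 + j319.2.
Step 4 — H = 0.8191 + j0.3849.
Step 5 — Magnitude: |H| = 0.905 (-0.9 dB); phase: φ = 25.2°.

|H| = 0.905 (-0.9 dB), φ = 25.2°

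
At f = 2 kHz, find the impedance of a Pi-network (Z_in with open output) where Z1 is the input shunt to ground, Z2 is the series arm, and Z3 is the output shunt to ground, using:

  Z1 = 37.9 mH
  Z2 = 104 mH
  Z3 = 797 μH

Step 1 — Angular frequency: ω = 2π·f = 2π·2000 = 1.257e+04 rad/s.
Step 2 — Component impedances:
  Z1: Z = jωL = j·1.257e+04·0.0379 = 0 + j476.3 Ω
  Z2: Z = jωL = j·1.257e+04·0.104 = 0 + j1307 Ω
  Z3: Z = jωL = j·1.257e+04·0.000797 = 0 + j10.02 Ω
Step 3 — With open output, the series arm Z2 and the output shunt Z3 appear in series to ground: Z2 + Z3 = 0 + j1317 Ω.
Step 4 — Parallel with input shunt Z1: Z_in = Z1 || (Z2 + Z3) = 0 + j349.8 Ω = 349.8∠90.0° Ω.

Z = 0 + j349.8 Ω = 349.8∠90.0° Ω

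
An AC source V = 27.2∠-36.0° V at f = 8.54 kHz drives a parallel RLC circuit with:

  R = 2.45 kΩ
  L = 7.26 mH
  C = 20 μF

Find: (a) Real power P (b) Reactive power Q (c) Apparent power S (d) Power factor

Step 1 — Angular frequency: ω = 2π·f = 2π·8540 = 5.366e+04 rad/s.
Step 2 — Component impedances:
  R: Z = R = 2450 Ω
  L: Z = jωL = j·5.366e+04·0.00726 = 0 + j389.6 Ω
  C: Z = 1/(jωC) = -j/(ω·C) = 0 - j0.9318 Ω
Step 3 — Parallel combination: 1/Z_total = 1/R + 1/L + 1/C; Z_total = 0.0003561 - j0.9341 Ω = 0.9341∠-90.0° Ω.
Step 4 — Source phasor: V = 27.2∠-36.0° V = 22.01 - j15.99 V.
Step 5 — Current: I = V / Z = 17.13 + j23.55 A = 29.12∠54.0° A.
Step 6 — Complex power: S = V·I* = 0.302 - j792.1 VA.
Step 7 — Real power: P = Re(S) = 0.302 W.
Step 8 — Reactive power: Q = Im(S) = -792.1 VAR.
Step 9 — Apparent power: |S| = 792.1 VA.
Step 10 — Power factor: PF = P/|S| = 0.0003812 (leading).

(a) P = 0.302 W  (b) Q = -792.1 VAR  (c) S = 792.1 VA  (d) PF = 0.0003812 (leading)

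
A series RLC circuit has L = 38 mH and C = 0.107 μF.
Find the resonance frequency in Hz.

Step 1 — Resonance condition Im(Z)=0 gives ω₀ = 1/√(LC).
Step 2 — ω₀ = 1/√(0.038·1.07e-07) = 1.568e+04 rad/s.
Step 3 — f₀ = ω₀/(2π) = 2496 Hz.

f₀ = 2496 Hz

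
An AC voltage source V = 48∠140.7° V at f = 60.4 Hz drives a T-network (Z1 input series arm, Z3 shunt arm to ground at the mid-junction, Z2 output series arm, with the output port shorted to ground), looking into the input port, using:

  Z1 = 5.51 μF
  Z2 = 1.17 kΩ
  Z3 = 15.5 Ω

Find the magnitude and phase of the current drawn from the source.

Step 1 — Angular frequency: ω = 2π·f = 2π·60.4 = 379.5 rad/s.
Step 2 — Component impedances:
  Z1: Z = 1/(jωC) = -j/(ω·C) = 0 - j478.2 Ω
  Z2: Z = R = 1170 Ω
  Z3: Z = R = 15.5 Ω
Step 3 — With the output port shorted to ground, the output series arm Z2 runs from the junction to ground; the shunt arm Z3 also runs from the junction to ground. They appear in parallel: Z3 || Z2 = 15.3 Ω.
Step 4 — Series with input arm Z1: Z_in = Z1 + (Z3 || Z2) = 15.3 - j478.2 Ω = 478.5∠-88.2° Ω.
Step 5 — Source phasor: V = 48∠140.7° V = -37.14 + j30.4 V.
Step 6 — Ohm's law: I = V / Z_total = (-37.14 + j30.4) / (15.3 - j478.2) = -0.06599 - j0.07556 A.
Step 7 — Convert to polar: |I| = 0.1003 A, ∠I = -131.1°.

I = 0.1003∠-131.1° A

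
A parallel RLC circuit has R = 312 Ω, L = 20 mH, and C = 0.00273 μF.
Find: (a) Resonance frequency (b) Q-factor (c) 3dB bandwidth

Step 1 — Resonance: ω₀ = 1/√(LC) = 1/√(0.02·2.73e-09) = 1.353e+05 rad/s.
Step 2 — f₀ = ω₀/(2π) = 2.154e+04 Hz.
Step 3 — Parallel Q: Q = R/(ω₀L) = 312/(1.353e+05·0.02) = 0.1153.
Step 4 — Bandwidth: Δω = ω₀/Q = 1.174e+06 rad/s; BW = Δω/(2π) = 1.869e+05 Hz.

(a) f₀ = 2.154e+04 Hz  (b) Q = 0.1153  (c) BW = 1.869e+05 Hz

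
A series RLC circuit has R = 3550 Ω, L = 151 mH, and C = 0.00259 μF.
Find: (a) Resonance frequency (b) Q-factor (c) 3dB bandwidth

Step 1 — Resonance: ω₀ = 1/√(LC) = 1/√(0.151·2.59e-09) = 5.057e+04 rad/s.
Step 2 — f₀ = ω₀/(2π) = 8048 Hz.
Step 3 — Series Q: Q = ω₀L/R = 5.057e+04·0.151/3550 = 2.151.
Step 4 — Bandwidth: Δω = ω₀/Q = 2.351e+04 rad/s; BW = Δω/(2π) = 3742 Hz.

(a) f₀ = 8048 Hz  (b) Q = 2.151  (c) BW = 3742 Hz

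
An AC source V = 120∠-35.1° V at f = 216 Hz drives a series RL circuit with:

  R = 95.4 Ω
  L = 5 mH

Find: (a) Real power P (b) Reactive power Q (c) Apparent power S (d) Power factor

Step 1 — Angular frequency: ω = 2π·f = 2π·216 = 1357 rad/s.
Step 2 — Component impedances:
  R: Z = R = 95.4 Ω
  L: Z = jωL = j·1357·0.005 = 0 + j6.786 Ω
Step 3 — Series combination: Z_total = R + L = 95.4 + j6.786 Ω = 95.64∠4.1° Ω.
Step 4 — Source phasor: V = 120∠-35.1° V = 98.18 - j69 V.
Step 5 — Current: I = V / Z = 0.9728 - j0.7925 A = 1.255∠-39.2° A.
Step 6 — Complex power: S = V·I* = 150.2 + j10.68 VA.
Step 7 — Real power: P = Re(S) = 150.2 W.
Step 8 — Reactive power: Q = Im(S) = 10.68 VAR.
Step 9 — Apparent power: |S| = 150.6 VA.
Step 10 — Power factor: PF = P/|S| = 0.9975 (lagging).

(a) P = 150.2 W  (b) Q = 10.68 VAR  (c) S = 150.6 VA  (d) PF = 0.9975 (lagging)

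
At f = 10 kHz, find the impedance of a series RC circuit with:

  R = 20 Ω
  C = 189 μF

Step 1 — Angular frequency: ω = 2π·f = 2π·1e+04 = 6.283e+04 rad/s.
Step 2 — Component impedances:
  R: Z = R = 20 Ω
  C: Z = 1/(jωC) = -j/(ω·C) = 0 - j0.08421 Ω
Step 3 — Series combination: Z_total = R + C = 20 - j0.08421 Ω = 20∠-0.2° Ω.

Z = 20 - j0.08421 Ω = 20∠-0.2° Ω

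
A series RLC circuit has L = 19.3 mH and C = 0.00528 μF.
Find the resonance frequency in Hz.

Step 1 — Resonance condition Im(Z)=0 gives ω₀ = 1/√(LC).
Step 2 — ω₀ = 1/√(0.0193·5.28e-09) = 9.906e+04 rad/s.
Step 3 — f₀ = ω₀/(2π) = 1.577e+04 Hz.

f₀ = 1.577e+04 Hz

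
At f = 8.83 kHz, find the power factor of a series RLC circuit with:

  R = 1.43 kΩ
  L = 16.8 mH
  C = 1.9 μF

Step 1 — Angular frequency: ω = 2π·f = 2π·8830 = 5.548e+04 rad/s.
Step 2 — Component impedances:
  R: Z = R = 1430 Ω
  L: Z = jωL = j·5.548e+04·0.0168 = 0 + j932.1 Ω
  C: Z = 1/(jωC) = -j/(ω·C) = 0 - j9.486 Ω
Step 3 — Series combination: Z_total = R + L + C = 1430 + j922.6 Ω = 1702∠32.8° Ω.
Step 4 — Power factor: PF = cos(φ) = Re(Z)/|Z| = 1430/1701.8 = 0.8403.
Step 5 — Type: Im(Z) = 922.6 ⇒ lagging (phase φ = 32.8°).

PF = 0.8403 (lagging, φ = 32.8°)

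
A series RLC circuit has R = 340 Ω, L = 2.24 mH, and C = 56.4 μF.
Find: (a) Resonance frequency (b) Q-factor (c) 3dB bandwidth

Step 1 — Resonance: ω₀ = 1/√(LC) = 1/√(0.00224·5.64e-05) = 2813 rad/s.
Step 2 — f₀ = ω₀/(2π) = 447.8 Hz.
Step 3 — Series Q: Q = ω₀L/R = 2813·0.00224/340 = 0.01854.
Step 4 — Bandwidth: Δω = ω₀/Q = 1.518e+05 rad/s; BW = Δω/(2π) = 2.416e+04 Hz.

(a) f₀ = 447.8 Hz  (b) Q = 0.01854  (c) BW = 2.416e+04 Hz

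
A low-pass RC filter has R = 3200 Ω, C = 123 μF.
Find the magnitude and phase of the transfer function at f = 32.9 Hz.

Step 1 — Angular frequency: ω = 2π·32.9 = 206.7 rad/s.
Step 2 — Transfer function: H(jω) = 1/(1 + jωRC).
Step 3 — Denominator: 1 + jωRC = 1 + j·206.7·3200·0.000123 = 1 + j81.36.
Step 4 — H = 0.000151 - j0.01229.
Step 5 — Magnitude: |H| = 0.01229 (-38.2 dB); phase: φ = -89.3°.

|H| = 0.01229 (-38.2 dB), φ = -89.3°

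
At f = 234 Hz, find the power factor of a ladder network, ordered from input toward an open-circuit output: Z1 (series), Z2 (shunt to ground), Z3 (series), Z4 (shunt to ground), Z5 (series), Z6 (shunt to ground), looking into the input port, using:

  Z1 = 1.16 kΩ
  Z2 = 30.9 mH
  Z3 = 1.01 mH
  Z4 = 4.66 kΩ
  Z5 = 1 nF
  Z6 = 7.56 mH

Step 1 — Angular frequency: ω = 2π·f = 2π·234 = 1470 rad/s.
Step 2 — Component impedances:
  Z1: Z = R = 1160 Ω
  Z2: Z = jωL = j·1470·0.0309 = 0 + j45.43 Ω
  Z3: Z = jωL = j·1470·0.00101 = 0 + j1.485 Ω
  Z4: Z = R = 4660 Ω
  Z5: Z = 1/(jωC) = -j/(ω·C) = 0 - j6.801e+05 Ω
  Z6: Z = jωL = j·1470·0.00756 = 0 + j11.12 Ω
Step 3 — Ladder network (open output): work backward from the far end, alternating series and parallel combinations. Z_in = 1160 + j45.43 Ω = 1161∠2.2° Ω.
Step 4 — Power factor: PF = cos(φ) = Re(Z)/|Z| = 1160.4/1161.3 = 0.9992.
Step 5 — Type: Im(Z) = 45.43 ⇒ lagging (phase φ = 2.2°).

PF = 0.9992 (lagging, φ = 2.2°)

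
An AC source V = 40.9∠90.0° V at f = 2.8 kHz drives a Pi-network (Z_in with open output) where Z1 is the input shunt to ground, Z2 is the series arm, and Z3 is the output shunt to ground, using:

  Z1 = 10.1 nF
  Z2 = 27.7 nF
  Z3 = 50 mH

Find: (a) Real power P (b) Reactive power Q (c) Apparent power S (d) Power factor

Step 1 — Angular frequency: ω = 2π·f = 2π·2800 = 1.759e+04 rad/s.
Step 2 — Component impedances:
  Z1: Z = 1/(jωC) = -j/(ω·C) = 0 - j5628 Ω
  Z2: Z = 1/(jωC) = -j/(ω·C) = 0 - j2052 Ω
  Z3: Z = jωL = j·1.759e+04·0.05 = 0 + j879.6 Ω
Step 3 — With open output, the series arm Z2 and the output shunt Z3 appear in series to ground: Z2 + Z3 = 0 - j1172 Ω.
Step 4 — Parallel with input shunt Z1: Z_in = Z1 || (Z2 + Z3) = 0 - j970.3 Ω = 970.3∠-90.0° Ω.
Step 5 — Source phasor: V = 40.9∠90.0° V = 0 + j40.9 V.
Step 6 — Current: I = V / Z = -0.04215 A = 0.04215∠180.0° A.
Step 7 — Complex power: S = V·I* = 0 - j1.724 VA.
Step 8 — Real power: P = Re(S) = 0 W.
Step 9 — Reactive power: Q = Im(S) = -1.724 VAR.
Step 10 — Apparent power: |S| = 1.724 VA.
Step 11 — Power factor: PF = P/|S| = 0 (leading).

(a) P = 0 W  (b) Q = -1.724 VAR  (c) S = 1.724 VA  (d) PF = 0 (leading)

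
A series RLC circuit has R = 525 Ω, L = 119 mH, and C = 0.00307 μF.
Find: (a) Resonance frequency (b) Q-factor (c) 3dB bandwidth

Step 1 — Resonance: ω₀ = 1/√(LC) = 1/√(0.119·3.07e-09) = 5.232e+04 rad/s.
Step 2 — f₀ = ω₀/(2π) = 8327 Hz.
Step 3 — Series Q: Q = ω₀L/R = 5.232e+04·0.119/525 = 11.86.
Step 4 — Bandwidth: Δω = ω₀/Q = 4412 rad/s; BW = Δω/(2π) = 702.2 Hz.

(a) f₀ = 8327 Hz  (b) Q = 11.86  (c) BW = 702.2 Hz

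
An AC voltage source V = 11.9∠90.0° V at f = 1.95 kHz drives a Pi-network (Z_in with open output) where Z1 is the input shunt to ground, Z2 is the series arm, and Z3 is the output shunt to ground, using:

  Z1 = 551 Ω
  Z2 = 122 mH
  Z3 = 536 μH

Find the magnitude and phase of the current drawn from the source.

Step 1 — Angular frequency: ω = 2π·f = 2π·1950 = 1.225e+04 rad/s.
Step 2 — Component impedances:
  Z1: Z = R = 551 Ω
  Z2: Z = jωL = j·1.225e+04·0.122 = 0 + j1495 Ω
  Z3: Z = jωL = j·1.225e+04·0.000536 = 0 + j6.567 Ω
Step 3 — With open output, the series arm Z2 and the output shunt Z3 appear in series to ground: Z2 + Z3 = 0 + j1501 Ω.
Step 4 — Parallel with input shunt Z1: Z_in = Z1 || (Z2 + Z3) = 485.6 + j178.2 Ω = 517.3∠20.2° Ω.
Step 5 — Source phasor: V = 11.9∠90.0° V = 0 + j11.9 V.
Step 6 — Ohm's law: I = V / Z_total = (0 + j11.9) / (485.6 + j178.2) = 0.007926 + j0.0216 A.
Step 7 — Convert to polar: |I| = 0.02301 A, ∠I = 69.8°.

I = 0.02301∠69.8° A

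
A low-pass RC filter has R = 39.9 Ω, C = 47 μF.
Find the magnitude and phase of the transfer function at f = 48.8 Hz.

Step 1 — Angular frequency: ω = 2π·48.8 = 306.6 rad/s.
Step 2 — Transfer function: H(jω) = 1/(1 + jωRC).
Step 3 — Denominator: 1 + jωRC = 1 + j·306.6·39.9·4.7e-05 = 1 + j0.575.
Step 4 — H = 0.7515 - j0.4321.
Step 5 — Magnitude: |H| = 0.8669 (-1.2 dB); phase: φ = -29.9°.

|H| = 0.8669 (-1.2 dB), φ = -29.9°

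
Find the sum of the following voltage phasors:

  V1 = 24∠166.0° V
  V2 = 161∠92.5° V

Step 1 — Convert each phasor to rectangular form:
  V1 = 24·(cos(166.0°) + j·sin(166.0°)) = -23.29 + j5.806 V
  V2 = 161·(cos(92.5°) + j·sin(92.5°)) = -7.023 + j160.8 V
Step 2 — Sum components: V_total = -30.31 + j166.7 V.
Step 3 — Convert to polar: |V_total| = 169.4 V, ∠V_total = 100.3°.

V_total = 169.4∠100.3° V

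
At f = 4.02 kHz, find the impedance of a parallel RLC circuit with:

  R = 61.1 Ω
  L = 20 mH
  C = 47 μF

Step 1 — Angular frequency: ω = 2π·f = 2π·4020 = 2.526e+04 rad/s.
Step 2 — Component impedances:
  R: Z = R = 61.1 Ω
  L: Z = jωL = j·2.526e+04·0.02 = 0 + j505.2 Ω
  C: Z = 1/(jωC) = -j/(ω·C) = 0 - j0.8424 Ω
Step 3 — Parallel combination: 1/Z_total = 1/R + 1/L + 1/C; Z_total = 0.01165 - j0.8436 Ω = 0.8437∠-89.2° Ω.

Z = 0.01165 - j0.8436 Ω = 0.8437∠-89.2° Ω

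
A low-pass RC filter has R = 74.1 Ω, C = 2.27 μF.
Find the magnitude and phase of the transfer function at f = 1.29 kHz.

Step 1 — Angular frequency: ω = 2π·1290 = 8105 rad/s.
Step 2 — Transfer function: H(jω) = 1/(1 + jωRC).
Step 3 — Denominator: 1 + jωRC = 1 + j·8105·74.1·2.27e-06 = 1 + j1.363.
Step 4 — H = 0.3498 - j0.4769.
Step 5 — Magnitude: |H| = 0.5914 (-4.6 dB); phase: φ = -53.7°.

|H| = 0.5914 (-4.6 dB), φ = -53.7°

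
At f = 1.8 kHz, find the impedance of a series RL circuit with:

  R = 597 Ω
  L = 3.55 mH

Step 1 — Angular frequency: ω = 2π·f = 2π·1800 = 1.131e+04 rad/s.
Step 2 — Component impedances:
  R: Z = R = 597 Ω
  L: Z = jωL = j·1.131e+04·0.00355 = 0 + j40.15 Ω
Step 3 — Series combination: Z_total = R + L = 597 + j40.15 Ω = 598.3∠3.8° Ω.

Z = 597 + j40.15 Ω = 598.3∠3.8° Ω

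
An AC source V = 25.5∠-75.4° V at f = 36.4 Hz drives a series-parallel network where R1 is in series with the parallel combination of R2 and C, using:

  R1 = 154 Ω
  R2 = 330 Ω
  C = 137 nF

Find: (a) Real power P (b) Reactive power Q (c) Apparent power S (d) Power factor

Step 1 — Angular frequency: ω = 2π·f = 2π·36.4 = 228.7 rad/s.
Step 2 — Component impedances:
  R1: Z = R = 154 Ω
  R2: Z = R = 330 Ω
  C: Z = 1/(jωC) = -j/(ω·C) = 0 - j3.192e+04 Ω
Step 3 — Parallel branch: R2 || C = 1/(1/R2 + 1/C) = 330 - j3.412 Ω.
Step 4 — Series with R1: Z_total = R1 + (R2 || C) = 484 - j3.412 Ω = 484∠-0.4° Ω.
Step 5 — Source phasor: V = 25.5∠-75.4° V = 6.428 - j24.68 V.
Step 6 — Current: I = V / Z = 0.01364 - j0.05089 A = 0.05269∠-75.0° A.
Step 7 — Complex power: S = V·I* = 1.344 - j0.009471 VA.
Step 8 — Real power: P = Re(S) = 1.344 W.
Step 9 — Reactive power: Q = Im(S) = -0.009471 VAR.
Step 10 — Apparent power: |S| = 1.344 VA.
Step 11 — Power factor: PF = P/|S| = 1 (leading).

(a) P = 1.344 W  (b) Q = -0.009471 VAR  (c) S = 1.344 VA  (d) PF = 1 (leading)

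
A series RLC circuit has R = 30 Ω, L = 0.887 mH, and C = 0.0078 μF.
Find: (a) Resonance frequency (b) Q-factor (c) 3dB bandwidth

Step 1 — Resonance: ω₀ = 1/√(LC) = 1/√(0.000887·7.8e-09) = 3.802e+05 rad/s.
Step 2 — f₀ = ω₀/(2π) = 6.051e+04 Hz.
Step 3 — Series Q: Q = ω₀L/R = 3.802e+05·0.000887/30 = 11.24.
Step 4 — Bandwidth: Δω = ω₀/Q = 3.382e+04 rad/s; BW = Δω/(2π) = 5383 Hz.

(a) f₀ = 6.051e+04 Hz  (b) Q = 11.24  (c) BW = 5383 Hz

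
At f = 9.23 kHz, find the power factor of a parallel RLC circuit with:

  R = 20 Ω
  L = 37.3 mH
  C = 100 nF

Step 1 — Angular frequency: ω = 2π·f = 2π·9230 = 5.799e+04 rad/s.
Step 2 — Component impedances:
  R: Z = R = 20 Ω
  L: Z = jωL = j·5.799e+04·0.0373 = 0 + j2163 Ω
  C: Z = 1/(jωC) = -j/(ω·C) = 0 - j172.4 Ω
Step 3 — Parallel combination: 1/Z_total = 1/R + 1/L + 1/C; Z_total = 19.77 - j2.111 Ω = 19.89∠-6.1° Ω.
Step 4 — Power factor: PF = cos(φ) = Re(Z)/|Z| = 19.775/19.887 = 0.9944.
Step 5 — Type: Im(Z) = -2.111 ⇒ leading (phase φ = -6.1°).

PF = 0.9944 (leading, φ = -6.1°)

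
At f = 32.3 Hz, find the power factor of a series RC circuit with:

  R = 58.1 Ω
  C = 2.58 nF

Step 1 — Angular frequency: ω = 2π·f = 2π·32.3 = 202.9 rad/s.
Step 2 — Component impedances:
  R: Z = R = 58.1 Ω
  C: Z = 1/(jωC) = -j/(ω·C) = 0 - j1.91e+06 Ω
Step 3 — Series combination: Z_total = R + C = 58.1 - j1.91e+06 Ω = 1.91e+06∠-90.0° Ω.
Step 4 — Power factor: PF = cos(φ) = Re(Z)/|Z| = 58.1/1.91e+06 = 3.042e-05.
Step 5 — Type: Im(Z) = -1.91e+06 ⇒ leading (phase φ = -90.0°).

PF = 3.042e-05 (leading, φ = -90.0°)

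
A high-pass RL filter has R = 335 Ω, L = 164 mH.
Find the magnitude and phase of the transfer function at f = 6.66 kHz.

Step 1 — Angular frequency: ω = 2π·6660 = 4.185e+04 rad/s.
Step 2 — Transfer function: H(jω) = jωL/(R + jωL).
Step 3 — Numerator jωL = j·6863; denominator R + jωL = 335 + j6863.
Step 4 — H = 0.9976 + j0.0487.
Step 5 — Magnitude: |H| = 0.9988 (-0.0 dB); phase: φ = 2.8°.

|H| = 0.9988 (-0.0 dB), φ = 2.8°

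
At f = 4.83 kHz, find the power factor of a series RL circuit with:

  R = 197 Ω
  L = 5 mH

Step 1 — Angular frequency: ω = 2π·f = 2π·4830 = 3.035e+04 rad/s.
Step 2 — Component impedances:
  R: Z = R = 197 Ω
  L: Z = jωL = j·3.035e+04·0.005 = 0 + j151.7 Ω
Step 3 — Series combination: Z_total = R + L = 197 + j151.7 Ω = 248.7∠37.6° Ω.
Step 4 — Power factor: PF = cos(φ) = Re(Z)/|Z| = 197/248.66 = 0.7922.
Step 5 — Type: Im(Z) = 151.7 ⇒ lagging (phase φ = 37.6°).

PF = 0.7922 (lagging, φ = 37.6°)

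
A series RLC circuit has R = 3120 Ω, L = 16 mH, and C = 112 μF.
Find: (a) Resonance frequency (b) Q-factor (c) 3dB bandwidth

Step 1 — Resonance: ω₀ = 1/√(LC) = 1/√(0.016·0.000112) = 747 rad/s.
Step 2 — f₀ = ω₀/(2π) = 118.9 Hz.
Step 3 — Series Q: Q = ω₀L/R = 747·0.016/3120 = 0.003831.
Step 4 — Bandwidth: Δω = ω₀/Q = 1.95e+05 rad/s; BW = Δω/(2π) = 3.104e+04 Hz.

(a) f₀ = 118.9 Hz  (b) Q = 0.003831  (c) BW = 3.104e+04 Hz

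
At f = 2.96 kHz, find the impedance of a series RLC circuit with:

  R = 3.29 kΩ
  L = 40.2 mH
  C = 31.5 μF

Step 1 — Angular frequency: ω = 2π·f = 2π·2960 = 1.86e+04 rad/s.
Step 2 — Component impedances:
  R: Z = R = 3290 Ω
  L: Z = jωL = j·1.86e+04·0.0402 = 0 + j747.6 Ω
  C: Z = 1/(jωC) = -j/(ω·C) = 0 - j1.707 Ω
Step 3 — Series combination: Z_total = R + L + C = 3290 + j745.9 Ω = 3374∠12.8° Ω.

Z = 3290 + j745.9 Ω = 3374∠12.8° Ω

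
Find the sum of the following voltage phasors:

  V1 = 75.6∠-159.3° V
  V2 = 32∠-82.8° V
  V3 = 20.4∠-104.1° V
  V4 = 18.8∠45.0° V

Step 1 — Convert each phasor to rectangular form:
  V1 = 75.6·(cos(-159.3°) + j·sin(-159.3°)) = -70.72 - j26.72 V
  V2 = 32·(cos(-82.8°) + j·sin(-82.8°)) = 4.011 - j31.75 V
  V3 = 20.4·(cos(-104.1°) + j·sin(-104.1°)) = -4.97 - j19.79 V
  V4 = 18.8·(cos(45.0°) + j·sin(45.0°)) = 13.29 + j13.29 V
Step 2 — Sum components: V_total = -58.39 - j64.96 V.
Step 3 — Convert to polar: |V_total| = 87.34 V, ∠V_total = -131.9°.

V_total = 87.34∠-131.9° V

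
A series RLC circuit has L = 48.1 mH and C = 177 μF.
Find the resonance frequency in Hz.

Step 1 — Resonance condition Im(Z)=0 gives ω₀ = 1/√(LC).
Step 2 — ω₀ = 1/√(0.0481·0.000177) = 342.7 rad/s.
Step 3 — f₀ = ω₀/(2π) = 54.55 Hz.

f₀ = 54.55 Hz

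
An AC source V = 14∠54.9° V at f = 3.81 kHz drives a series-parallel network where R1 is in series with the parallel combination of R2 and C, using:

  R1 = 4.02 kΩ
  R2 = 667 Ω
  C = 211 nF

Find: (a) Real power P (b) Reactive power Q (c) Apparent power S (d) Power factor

Step 1 — Angular frequency: ω = 2π·f = 2π·3810 = 2.394e+04 rad/s.
Step 2 — Component impedances:
  R1: Z = R = 4020 Ω
  R2: Z = R = 667 Ω
  C: Z = 1/(jωC) = -j/(ω·C) = 0 - j198 Ω
Step 3 — Parallel branch: R2 || C = 1/(1/R2 + 1/C) = 54 - j181.9 Ω.
Step 4 — Series with R1: Z_total = R1 + (R2 || C) = 4074 - j181.9 Ω = 4078∠-2.6° Ω.
Step 5 — Source phasor: V = 14∠54.9° V = 8.05 + j11.45 V.
Step 6 — Current: I = V / Z = 0.001847 + j0.002894 A = 0.003433∠57.5° A.
Step 7 — Complex power: S = V·I* = 0.04801 - j0.002144 VA.
Step 8 — Real power: P = Re(S) = 0.04801 W.
Step 9 — Reactive power: Q = Im(S) = -0.002144 VAR.
Step 10 — Apparent power: |S| = 0.04806 VA.
Step 11 — Power factor: PF = P/|S| = 0.999 (leading).

(a) P = 0.04801 W  (b) Q = -0.002144 VAR  (c) S = 0.04806 VA  (d) PF = 0.999 (leading)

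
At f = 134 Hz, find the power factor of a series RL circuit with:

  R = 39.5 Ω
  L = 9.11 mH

Step 1 — Angular frequency: ω = 2π·f = 2π·134 = 841.9 rad/s.
Step 2 — Component impedances:
  R: Z = R = 39.5 Ω
  L: Z = jωL = j·841.9·0.00911 = 0 + j7.67 Ω
Step 3 — Series combination: Z_total = R + L = 39.5 + j7.67 Ω = 40.24∠11.0° Ω.
Step 4 — Power factor: PF = cos(φ) = Re(Z)/|Z| = 39.5/40.238 = 0.9817.
Step 5 — Type: Im(Z) = 7.67 ⇒ lagging (phase φ = 11.0°).

PF = 0.9817 (lagging, φ = 11.0°)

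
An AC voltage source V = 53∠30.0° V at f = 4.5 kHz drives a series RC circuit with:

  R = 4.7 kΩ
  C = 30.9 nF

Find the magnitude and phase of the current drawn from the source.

Step 1 — Angular frequency: ω = 2π·f = 2π·4500 = 2.827e+04 rad/s.
Step 2 — Component impedances:
  R: Z = R = 4700 Ω
  C: Z = 1/(jωC) = -j/(ω·C) = 0 - j1145 Ω
Step 3 — Series combination: Z_total = R + C = 4700 - j1145 Ω = 4837∠-13.7° Ω.
Step 4 — Source phasor: V = 53∠30.0° V = 45.9 + j26.5 V.
Step 5 — Ohm's law: I = V / Z_total = (45.9 + j26.5) / (4700 - j1145) = 0.007923 + j0.007568 A.
Step 6 — Convert to polar: |I| = 0.01096 A, ∠I = 43.7°.

I = 0.01096∠43.7° A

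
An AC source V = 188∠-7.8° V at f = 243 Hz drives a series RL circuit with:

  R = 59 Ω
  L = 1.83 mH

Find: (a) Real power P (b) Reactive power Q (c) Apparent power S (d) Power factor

Step 1 — Angular frequency: ω = 2π·f = 2π·243 = 1527 rad/s.
Step 2 — Component impedances:
  R: Z = R = 59 Ω
  L: Z = jωL = j·1527·0.00183 = 0 + j2.794 Ω
Step 3 — Series combination: Z_total = R + L = 59 + j2.794 Ω = 59.07∠2.7° Ω.
Step 4 — Source phasor: V = 188∠-7.8° V = 186.3 - j25.51 V.
Step 5 — Current: I = V / Z = 3.129 - j0.5807 A = 3.183∠-10.5° A.
Step 6 — Complex power: S = V·I* = 597.7 + j28.31 VA.
Step 7 — Real power: P = Re(S) = 597.7 W.
Step 8 — Reactive power: Q = Im(S) = 28.31 VAR.
Step 9 — Apparent power: |S| = 598.4 VA.
Step 10 — Power factor: PF = P/|S| = 0.9989 (lagging).

(a) P = 597.7 W  (b) Q = 28.31 VAR  (c) S = 598.4 VA  (d) PF = 0.9989 (lagging)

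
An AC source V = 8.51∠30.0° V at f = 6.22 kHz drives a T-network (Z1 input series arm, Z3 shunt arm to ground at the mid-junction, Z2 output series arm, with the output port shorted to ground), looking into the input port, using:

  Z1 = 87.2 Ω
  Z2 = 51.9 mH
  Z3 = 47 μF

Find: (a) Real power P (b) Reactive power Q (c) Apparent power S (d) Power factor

Step 1 — Angular frequency: ω = 2π·f = 2π·6220 = 3.908e+04 rad/s.
Step 2 — Component impedances:
  Z1: Z = R = 87.2 Ω
  Z2: Z = jωL = j·3.908e+04·0.0519 = 0 + j2028 Ω
  Z3: Z = 1/(jωC) = -j/(ω·C) = 0 - j0.5444 Ω
Step 3 — With the output port shorted to ground, the output series arm Z2 runs from the junction to ground; the shunt arm Z3 also runs from the junction to ground. They appear in parallel: Z3 || Z2 = 0 - j0.5446 Ω.
Step 4 — Series with input arm Z1: Z_in = Z1 + (Z3 || Z2) = 87.2 - j0.5446 Ω = 87.2∠-0.4° Ω.
Step 5 — Source phasor: V = 8.51∠30.0° V = 7.37 + j4.255 V.
Step 6 — Current: I = V / Z = 0.08421 + j0.04932 A = 0.09759∠30.4° A.
Step 7 — Complex power: S = V·I* = 0.8305 - j0.005186 VA.
Step 8 — Real power: P = Re(S) = 0.8305 W.
Step 9 — Reactive power: Q = Im(S) = -0.005186 VAR.
Step 10 — Apparent power: |S| = 0.8305 VA.
Step 11 — Power factor: PF = P/|S| = 1 (leading).

(a) P = 0.8305 W  (b) Q = -0.005186 VAR  (c) S = 0.8305 VA  (d) PF = 1 (leading)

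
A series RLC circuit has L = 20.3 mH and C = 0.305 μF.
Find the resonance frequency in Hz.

Step 1 — Resonance condition Im(Z)=0 gives ω₀ = 1/√(LC).
Step 2 — ω₀ = 1/√(0.0203·3.05e-07) = 1.271e+04 rad/s.
Step 3 — f₀ = ω₀/(2π) = 2023 Hz.

f₀ = 2023 Hz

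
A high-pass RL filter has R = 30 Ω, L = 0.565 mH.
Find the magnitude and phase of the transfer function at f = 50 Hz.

Step 1 — Angular frequency: ω = 2π·50 = 314.2 rad/s.
Step 2 — Transfer function: H(jω) = jωL/(R + jωL).
Step 3 — Numerator jωL = j·0.1775; denominator R + jωL = 30 + j0.1775.
Step 4 — H = 3.501e-05 + j0.005916.
Step 5 — Magnitude: |H| = 0.005917 (-44.6 dB); phase: φ = 89.7°.

|H| = 0.005917 (-44.6 dB), φ = 89.7°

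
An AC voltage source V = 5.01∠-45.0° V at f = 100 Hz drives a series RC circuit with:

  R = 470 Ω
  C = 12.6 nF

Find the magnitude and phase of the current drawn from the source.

Step 1 — Angular frequency: ω = 2π·f = 2π·100 = 628.3 rad/s.
Step 2 — Component impedances:
  R: Z = R = 470 Ω
  C: Z = 1/(jωC) = -j/(ω·C) = 0 - j1.263e+05 Ω
Step 3 — Series combination: Z_total = R + C = 470 - j1.263e+05 Ω = 1.263e+05∠-89.8° Ω.
Step 4 — Source phasor: V = 5.01∠-45.0° V = 3.543 - j3.543 V.
Step 5 — Ohm's law: I = V / Z_total = (3.543 - j3.543) / (470 - j1.263e+05) = 2.815e-05 + j2.794e-05 A.
Step 6 — Convert to polar: |I| = 3.966e-05 A, ∠I = 44.8°.

I = 3.966e-05∠44.8° A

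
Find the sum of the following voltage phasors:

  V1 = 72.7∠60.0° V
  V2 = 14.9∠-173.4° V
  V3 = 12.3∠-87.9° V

Step 1 — Convert each phasor to rectangular form:
  V1 = 72.7·(cos(60.0°) + j·sin(60.0°)) = 36.35 + j62.96 V
  V2 = 14.9·(cos(-173.4°) + j·sin(-173.4°)) = -14.8 - j1.713 V
  V3 = 12.3·(cos(-87.9°) + j·sin(-87.9°)) = 0.4507 - j12.29 V
Step 2 — Sum components: V_total = 22 + j48.96 V.
Step 3 — Convert to polar: |V_total| = 53.67 V, ∠V_total = 65.8°.

V_total = 53.67∠65.8° V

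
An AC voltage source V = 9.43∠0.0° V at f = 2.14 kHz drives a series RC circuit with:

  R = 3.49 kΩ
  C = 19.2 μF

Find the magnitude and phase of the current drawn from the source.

Step 1 — Angular frequency: ω = 2π·f = 2π·2140 = 1.345e+04 rad/s.
Step 2 — Component impedances:
  R: Z = R = 3490 Ω
  C: Z = 1/(jωC) = -j/(ω·C) = 0 - j3.874 Ω
Step 3 — Series combination: Z_total = R + C = 3490 - j3.874 Ω = 3490∠-0.1° Ω.
Step 4 — Source phasor: V = 9.43∠0.0° V = 9.43 V.
Step 5 — Ohm's law: I = V / Z_total = (9.43) / (3490 - j3.874) = 0.002702 + j2.999e-06 A.
Step 6 — Convert to polar: |I| = 0.002702 A, ∠I = 0.1°.

I = 0.002702∠0.1° A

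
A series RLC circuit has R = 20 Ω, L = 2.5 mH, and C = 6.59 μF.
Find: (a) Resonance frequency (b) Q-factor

Step 1 — Resonance condition Im(Z)=0 gives ω₀ = 1/√(LC).
Step 2 — ω₀ = 1/√(0.0025·6.59e-06) = 7791 rad/s.
Step 3 — f₀ = ω₀/(2π) = 1240 Hz.
Step 4 — Series Q: Q = ω₀L/R = 7791·0.0025/20 = 0.9739.

(a) f₀ = 1240 Hz  (b) Q = 0.9739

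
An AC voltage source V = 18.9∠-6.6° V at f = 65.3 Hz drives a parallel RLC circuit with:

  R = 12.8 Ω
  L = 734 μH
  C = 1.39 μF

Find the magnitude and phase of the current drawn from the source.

Step 1 — Angular frequency: ω = 2π·f = 2π·65.3 = 410.3 rad/s.
Step 2 — Component impedances:
  R: Z = R = 12.8 Ω
  L: Z = jωL = j·410.3·0.000734 = 0 + j0.3012 Ω
  C: Z = 1/(jωC) = -j/(ω·C) = 0 - j1753 Ω
Step 3 — Parallel combination: 1/Z_total = 1/R + 1/L + 1/C; Z_total = 0.007084 + j0.301 Ω = 0.3011∠88.7° Ω.
Step 4 — Source phasor: V = 18.9∠-6.6° V = 18.77 - j2.172 V.
Step 5 — Ohm's law: I = V / Z_total = (18.77 - j2.172) / (0.007084 + j0.301) = -5.745 - j62.5 A.
Step 6 — Convert to polar: |I| = 62.77 A, ∠I = -95.3°.

I = 62.77∠-95.3° A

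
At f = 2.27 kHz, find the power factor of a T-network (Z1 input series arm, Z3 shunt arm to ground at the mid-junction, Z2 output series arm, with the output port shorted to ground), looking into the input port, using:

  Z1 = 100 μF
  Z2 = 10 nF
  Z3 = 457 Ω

Step 1 — Angular frequency: ω = 2π·f = 2π·2270 = 1.426e+04 rad/s.
Step 2 — Component impedances:
  Z1: Z = 1/(jωC) = -j/(ω·C) = 0 - j0.7011 Ω
  Z2: Z = 1/(jωC) = -j/(ω·C) = 0 - j7011 Ω
  Z3: Z = R = 457 Ω
Step 3 — With the output port shorted to ground, the output series arm Z2 runs from the junction to ground; the shunt arm Z3 also runs from the junction to ground. They appear in parallel: Z3 || Z2 = 455.1 - j29.66 Ω.
Step 4 — Series with input arm Z1: Z_in = Z1 + (Z3 || Z2) = 455.1 - j30.36 Ω = 456.1∠-3.8° Ω.
Step 5 — Power factor: PF = cos(φ) = Re(Z)/|Z| = 455.1/456.1 = 0.9978.
Step 6 — Type: Im(Z) = -30.36 ⇒ leading (phase φ = -3.8°).

PF = 0.9978 (leading, φ = -3.8°)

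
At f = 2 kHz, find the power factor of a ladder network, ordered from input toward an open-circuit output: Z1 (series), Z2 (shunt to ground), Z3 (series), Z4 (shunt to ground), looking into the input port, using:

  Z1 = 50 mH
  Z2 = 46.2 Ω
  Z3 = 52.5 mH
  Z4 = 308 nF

Step 1 — Angular frequency: ω = 2π·f = 2π·2000 = 1.257e+04 rad/s.
Step 2 — Component impedances:
  Z1: Z = jωL = j·1.257e+04·0.05 = 0 + j628.3 Ω
  Z2: Z = R = 46.2 Ω
  Z3: Z = jωL = j·1.257e+04·0.0525 = 0 + j659.7 Ω
  Z4: Z = 1/(jωC) = -j/(ω·C) = 0 - j258.4 Ω
Step 3 — Ladder network (open output): work backward from the far end, alternating series and parallel combinations. Z_in = 45.6 + j633.6 Ω = 635.2∠85.9° Ω.
Step 4 — Power factor: PF = cos(φ) = Re(Z)/|Z| = 45.596/635.21 = 0.07178.
Step 5 — Type: Im(Z) = 633.6 ⇒ lagging (phase φ = 85.9°).

PF = 0.07178 (lagging, φ = 85.9°)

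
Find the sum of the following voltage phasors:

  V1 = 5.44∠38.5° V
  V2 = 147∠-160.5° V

Step 1 — Convert each phasor to rectangular form:
  V1 = 5.44·(cos(38.5°) + j·sin(38.5°)) = 4.257 + j3.386 V
  V2 = 147·(cos(-160.5°) + j·sin(-160.5°)) = -138.6 - j49.07 V
Step 2 — Sum components: V_total = -134.3 - j45.68 V.
Step 3 — Convert to polar: |V_total| = 141.9 V, ∠V_total = -161.2°.

V_total = 141.9∠-161.2° V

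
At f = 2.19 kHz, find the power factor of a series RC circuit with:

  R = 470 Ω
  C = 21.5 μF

Step 1 — Angular frequency: ω = 2π·f = 2π·2190 = 1.376e+04 rad/s.
Step 2 — Component impedances:
  R: Z = R = 470 Ω
  C: Z = 1/(jωC) = -j/(ω·C) = 0 - j3.38 Ω
Step 3 — Series combination: Z_total = R + C = 470 - j3.38 Ω = 470∠-0.4° Ω.
Step 4 — Power factor: PF = cos(φ) = Re(Z)/|Z| = 470/470 = 1.
Step 5 — Type: Im(Z) = -3.38 ⇒ leading (phase φ = -0.4°).

PF = 1 (leading, φ = -0.4°)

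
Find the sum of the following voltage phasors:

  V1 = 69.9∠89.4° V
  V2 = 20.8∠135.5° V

Step 1 — Convert each phasor to rectangular form:
  V1 = 69.9·(cos(89.4°) + j·sin(89.4°)) = 0.732 + j69.9 V
  V2 = 20.8·(cos(135.5°) + j·sin(135.5°)) = -14.84 + j14.58 V
Step 2 — Sum components: V_total = -14.1 + j84.48 V.
Step 3 — Convert to polar: |V_total| = 85.64 V, ∠V_total = 99.5°.

V_total = 85.64∠99.5° V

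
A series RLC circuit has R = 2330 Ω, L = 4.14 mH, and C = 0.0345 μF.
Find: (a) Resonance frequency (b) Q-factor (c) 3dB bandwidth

Step 1 — Resonance: ω₀ = 1/√(LC) = 1/√(0.00414·3.45e-08) = 8.367e+04 rad/s.
Step 2 — f₀ = ω₀/(2π) = 1.332e+04 Hz.
Step 3 — Series Q: Q = ω₀L/R = 8.367e+04·0.00414/2330 = 0.1487.
Step 4 — Bandwidth: Δω = ω₀/Q = 5.628e+05 rad/s; BW = Δω/(2π) = 8.957e+04 Hz.

(a) f₀ = 1.332e+04 Hz  (b) Q = 0.1487  (c) BW = 8.957e+04 Hz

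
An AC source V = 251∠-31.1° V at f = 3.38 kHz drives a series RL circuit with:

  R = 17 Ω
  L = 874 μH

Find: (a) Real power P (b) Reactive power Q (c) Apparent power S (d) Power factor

Step 1 — Angular frequency: ω = 2π·f = 2π·3380 = 2.124e+04 rad/s.
Step 2 — Component impedances:
  R: Z = R = 17 Ω
  L: Z = jωL = j·2.124e+04·0.000874 = 0 + j18.56 Ω
Step 3 — Series combination: Z_total = R + L = 17 + j18.56 Ω = 25.17∠47.5° Ω.
Step 4 — Source phasor: V = 251∠-31.1° V = 214.9 - j129.6 V.
Step 5 — Current: I = V / Z = 1.969 - j9.776 A = 9.972∠-78.6° A.
Step 6 — Complex power: S = V·I* = 1691 + j1846 VA.
Step 7 — Real power: P = Re(S) = 1691 W.
Step 8 — Reactive power: Q = Im(S) = 1846 VAR.
Step 9 — Apparent power: |S| = 2503 VA.
Step 10 — Power factor: PF = P/|S| = 0.6754 (lagging).

(a) P = 1691 W  (b) Q = 1846 VAR  (c) S = 2503 VA  (d) PF = 0.6754 (lagging)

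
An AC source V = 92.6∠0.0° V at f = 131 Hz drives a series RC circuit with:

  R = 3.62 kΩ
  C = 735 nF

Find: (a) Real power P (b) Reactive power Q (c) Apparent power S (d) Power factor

Step 1 — Angular frequency: ω = 2π·f = 2π·131 = 823.1 rad/s.
Step 2 — Component impedances:
  R: Z = R = 3620 Ω
  C: Z = 1/(jωC) = -j/(ω·C) = 0 - j1653 Ω
Step 3 — Series combination: Z_total = R + C = 3620 - j1653 Ω = 3980∠-24.5° Ω.
Step 4 — Source phasor: V = 92.6∠0.0° V = 92.6 V.
Step 5 — Current: I = V / Z = 0.02117 + j0.009665 A = 0.02327∠24.5° A.
Step 6 — Complex power: S = V·I* = 1.96 - j0.895 VA.
Step 7 — Real power: P = Re(S) = 1.96 W.
Step 8 — Reactive power: Q = Im(S) = -0.895 VAR.
Step 9 — Apparent power: |S| = 2.155 VA.
Step 10 — Power factor: PF = P/|S| = 0.9097 (leading).

(a) P = 1.96 W  (b) Q = -0.895 VAR  (c) S = 2.155 VA  (d) PF = 0.9097 (leading)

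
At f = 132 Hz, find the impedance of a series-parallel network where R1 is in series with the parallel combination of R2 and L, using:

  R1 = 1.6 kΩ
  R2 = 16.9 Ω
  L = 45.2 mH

Step 1 — Angular frequency: ω = 2π·f = 2π·132 = 829.4 rad/s.
Step 2 — Component impedances:
  R1: Z = R = 1600 Ω
  R2: Z = R = 16.9 Ω
  L: Z = jωL = j·829.4·0.0452 = 0 + j37.49 Ω
Step 3 — Parallel branch: R2 || L = 1/(1/R2 + 1/L) = 14.05 + j6.332 Ω.
Step 4 — Series with R1: Z_total = R1 + (R2 || L) = 1614 + j6.332 Ω = 1614∠0.2° Ω.

Z = 1614 + j6.332 Ω = 1614∠0.2° Ω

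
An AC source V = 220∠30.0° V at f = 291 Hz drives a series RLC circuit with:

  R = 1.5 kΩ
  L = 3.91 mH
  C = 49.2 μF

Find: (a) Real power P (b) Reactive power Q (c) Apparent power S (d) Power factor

Step 1 — Angular frequency: ω = 2π·f = 2π·291 = 1828 rad/s.
Step 2 — Component impedances:
  R: Z = R = 1500 Ω
  L: Z = jωL = j·1828·0.00391 = 0 + j7.149 Ω
  C: Z = 1/(jωC) = -j/(ω·C) = 0 - j11.12 Ω
Step 3 — Series combination: Z_total = R + L + C = 1500 - j3.967 Ω = 1500∠-0.2° Ω.
Step 4 — Source phasor: V = 220∠30.0° V = 190.5 + j110 V.
Step 5 — Current: I = V / Z = 0.1268 + j0.07367 A = 0.1467∠30.2° A.
Step 6 — Complex power: S = V·I* = 32.27 - j0.08534 VA.
Step 7 — Real power: P = Re(S) = 32.27 W.
Step 8 — Reactive power: Q = Im(S) = -0.08534 VAR.
Step 9 — Apparent power: |S| = 32.27 VA.
Step 10 — Power factor: PF = P/|S| = 1 (leading).

(a) P = 32.27 W  (b) Q = -0.08534 VAR  (c) S = 32.27 VA  (d) PF = 1 (leading)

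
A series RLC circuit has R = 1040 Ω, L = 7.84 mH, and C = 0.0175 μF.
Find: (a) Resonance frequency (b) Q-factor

Step 1 — Resonance condition Im(Z)=0 gives ω₀ = 1/√(LC).
Step 2 — ω₀ = 1/√(0.00784·1.75e-08) = 8.537e+04 rad/s.
Step 3 — f₀ = ω₀/(2π) = 1.359e+04 Hz.
Step 4 — Series Q: Q = ω₀L/R = 8.537e+04·0.00784/1040 = 0.6436.

(a) f₀ = 1.359e+04 Hz  (b) Q = 0.6436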